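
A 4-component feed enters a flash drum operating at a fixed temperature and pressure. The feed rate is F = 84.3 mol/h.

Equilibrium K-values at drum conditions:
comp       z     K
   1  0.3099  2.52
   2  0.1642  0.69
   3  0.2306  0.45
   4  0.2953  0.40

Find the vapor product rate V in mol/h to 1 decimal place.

Material balance + equilibrium reduce to Σ zᵢ(Kᵢ−1)/(1+V/F(Kᵢ−1)) = 0.
Feasibility: ΣzᵢKᵢ = 1.1161, Σzᵢ/Kᵢ = 1.6116 — both > 1, two phases present.
Iterate (Newton) starting at V/F = 0.56:
  V/F = 0.5600: g = -0.25726, g' = -0.6188 → V/F = 0.1443
  V/F = 0.1443: g = 0.00130, g' = -0.7086 → V/F = 0.1461
Converged at V/F = 0.1461.
Then V = V/F·F = 0.1461·84.3 = 12.3 mol/h and L = F − V = 72.0 mol/h.

V = 12.3 mol/h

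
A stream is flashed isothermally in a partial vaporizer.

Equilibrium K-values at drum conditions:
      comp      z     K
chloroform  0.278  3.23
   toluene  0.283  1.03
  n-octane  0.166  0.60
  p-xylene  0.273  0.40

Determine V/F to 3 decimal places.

Newton–Raphson from V/F = 0.5:
  V/F = 0.500: g = -0.0155, g' = -0.551 → V/F = 0.472
Converged at V/F = 0.472.

V/F = 0.472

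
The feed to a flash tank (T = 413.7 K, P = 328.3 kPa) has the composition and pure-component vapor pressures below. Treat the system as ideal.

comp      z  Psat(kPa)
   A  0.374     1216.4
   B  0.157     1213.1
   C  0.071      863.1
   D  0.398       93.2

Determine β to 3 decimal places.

Raoult's law: Kᵢ = Pᵢˢᵃᵗ/P = Pᵢˢᵃᵗ/328.3.
  K_A = 1216.4/328.3 = 3.70515, K_B = 1213.1/328.3 = 3.69510, K_C = 863.1/328.3 = 2.62900, K_D = 93.2/328.3 = 0.28389
Material balance + equilibrium reduce to Σ zᵢ(Kᵢ−1)/(1+β(Kᵢ−1)) = 0.
g(0) = ΣzᵢKᵢ − 1 = 1.266 and g(1) = 1 − Σzᵢ/Kᵢ = -0.572, so a root lies in (0, 1).
Iterate (Newton) starting at β = 0.67:
  β = 0.670: g = 0.0180, g' = -1.288 → β = 0.684
Converged at β = 0.684.

β = 0.684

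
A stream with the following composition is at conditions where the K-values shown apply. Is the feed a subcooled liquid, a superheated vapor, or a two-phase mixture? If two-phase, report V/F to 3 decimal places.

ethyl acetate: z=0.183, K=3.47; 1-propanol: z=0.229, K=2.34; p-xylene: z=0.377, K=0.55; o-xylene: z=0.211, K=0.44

ΣzᵢKᵢ = 1.471; Σzᵢ/Kᵢ = 1.316.
Both exceed 1, so a two-phase solution exists.
Material balance + equilibrium reduce to Σ zᵢ(Kᵢ−1)/(1+ψ(Kᵢ−1)) = 0.
Newton iteration, ψ⁰ = 0.39:
  ψ = 0.390: g = 0.0748, g' = -0.688 → ψ = 0.499
  ψ = 0.499: g = 0.0037, g' = -0.626 → ψ = 0.505
Converged at ψ = 0.505.

two-phase, V/F = 0.505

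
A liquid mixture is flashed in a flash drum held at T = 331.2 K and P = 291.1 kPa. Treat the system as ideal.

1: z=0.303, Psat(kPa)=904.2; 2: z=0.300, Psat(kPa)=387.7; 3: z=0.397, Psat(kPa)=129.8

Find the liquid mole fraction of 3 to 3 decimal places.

x_3 = 0.628

Raoult's law: Kᵢ = Pᵢˢᵃᵗ/P = Pᵢˢᵃᵗ/291.1.
  K_1 = 904.2/291.1 = 3.10615, K_2 = 387.7/291.1 = 1.33184, K_3 = 129.8/291.1 = 0.44589
Rachford–Rice: g(V/F) = Σ zᵢ(Kᵢ−1)/(1+V/F(Kᵢ−1)) = 0.
Feasibility: ΣzᵢKᵢ = 1.518, Σzᵢ/Kᵢ = 1.213 — both > 1, two phases present.
Iterate (Newton) starting at V/F = 0.5:
  V/F = 0.500: g = 0.0919, g' = -0.576 → V/F = 0.660
  V/F = 0.660: g = 0.0021, g' = -0.560 → V/F = 0.663
Converged at V/F = 0.663.
Compositions from xᵢ = zᵢ/(1+V/F(Kᵢ−1)), yᵢ = Kᵢxᵢ:
  1: x = 0.126, y = 0.393
  2: x = 0.246, y = 0.327
  3: x = 0.628, y = 0.280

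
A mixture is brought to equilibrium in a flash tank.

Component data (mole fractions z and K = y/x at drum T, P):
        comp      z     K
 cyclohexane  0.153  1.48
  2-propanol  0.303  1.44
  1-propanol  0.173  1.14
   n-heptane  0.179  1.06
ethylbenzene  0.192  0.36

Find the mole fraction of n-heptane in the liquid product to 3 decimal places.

x_n-heptane = 0.173

Material balance + equilibrium reduce to Σ zᵢ(Kᵢ−1)/(1+ψ(Kᵢ−1)) = 0.
Check two-phase: ΣzᵢKᵢ = 1.119 > 1 and Σzᵢ/Kᵢ = 1.168 > 1, so g(0) = 0.119 > 0 and g(1) = -0.168 < 0.
Newton iteration, ψ⁰ = 0.64:
  ψ = 0.640: g = -0.0154, g' = -0.285 → ψ = 0.586
  ψ = 0.586: g = -0.0006, g' = -0.263 → ψ = 0.584
Converged at ψ = 0.584.
Compositions from xᵢ = zᵢ/(1+ψ(Kᵢ−1)), yᵢ = Kᵢxᵢ:
  cyclohexane: x = 0.120, y = 0.177
  2-propanol: x = 0.241, y = 0.347
  1-propanol: x = 0.160, y = 0.182
  n-heptane: x = 0.173, y = 0.183
  ethylbenzene: x = 0.307, y = 0.110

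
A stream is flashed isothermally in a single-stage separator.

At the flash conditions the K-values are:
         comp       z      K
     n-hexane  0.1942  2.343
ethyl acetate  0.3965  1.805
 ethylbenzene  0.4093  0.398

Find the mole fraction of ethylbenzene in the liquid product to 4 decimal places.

Iterate (Newton) starting at ψ = 0.53:
  ψ = 0.5300: g = 0.01424, g' = -0.5657 → ψ = 0.5552
  ψ = 0.5552: g = -0.00008, g' = -0.5723 → ψ = 0.5550
Converged at ψ = 0.5550.
Compositions from xᵢ = zᵢ/(1+ψ(Kᵢ−1)), yᵢ = Kᵢxᵢ:
  n-hexane: x = 0.1113, y = 0.2607
  ethyl acetate: x = 0.2741, y = 0.4947
  ethylbenzene: x = 0.6147, y = 0.2446

x_ethylbenzene = 0.6147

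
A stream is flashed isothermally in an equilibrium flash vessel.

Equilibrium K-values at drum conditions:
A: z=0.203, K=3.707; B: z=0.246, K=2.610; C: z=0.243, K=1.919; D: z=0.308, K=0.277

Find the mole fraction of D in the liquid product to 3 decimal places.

Iterate (Newton) starting at ψ = 0.6:
  ψ = 0.600: g = 0.1615, g' = -0.968 → ψ = 0.767
  ψ = 0.767: g = -0.0128, g' = -1.166 → ψ = 0.756
Converged at ψ = 0.756.
Compositions from xᵢ = zᵢ/(1+ψ(Kᵢ−1)), yᵢ = Kᵢxᵢ:
  A: x = 0.067, y = 0.247
  B: x = 0.111, y = 0.290
  C: x = 0.143, y = 0.275
  D: x = 0.679, y = 0.188

x_D = 0.679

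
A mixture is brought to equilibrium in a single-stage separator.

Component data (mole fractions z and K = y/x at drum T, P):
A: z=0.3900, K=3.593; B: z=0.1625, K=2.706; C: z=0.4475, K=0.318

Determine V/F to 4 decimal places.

Material balance + equilibrium reduce to Σ zᵢ(Kᵢ−1)/(1+V/F(Kᵢ−1)) = 0.
Check two-phase: ΣzᵢKᵢ = 1.9833 > 1 and Σzᵢ/Kᵢ = 1.5758 > 1, so g(0) = 0.9833 > 0 and g(1) = -0.5758 < 0.
Iterate (Newton) starting at V/F = 0.62:
  V/F = 0.6200: g = -0.00626, g' = -1.1222 → V/F = 0.6144
Converged at V/F = 0.6144.

V/F = 0.6144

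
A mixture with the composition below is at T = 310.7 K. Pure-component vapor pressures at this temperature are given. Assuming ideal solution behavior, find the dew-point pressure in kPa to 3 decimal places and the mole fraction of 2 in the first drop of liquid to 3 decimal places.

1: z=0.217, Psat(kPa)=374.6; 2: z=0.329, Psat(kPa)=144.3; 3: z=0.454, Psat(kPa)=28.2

Pdew = 52.747 kPa, x_2 = 0.120

At the dew point ψ → 1, so Σzᵢ/Kᵢ = 1 with Kᵢ = Pᵢˢᵃᵗ/P ⇒ 1/P = Σzᵢ/Pᵢˢᵃᵗ.
1/P = 0.217/374.6 + 0.329/144.3 + 0.454/28.2 = 0.018959 ⇒ P = 52.747 kPa
xᵢ = zᵢP/Pᵢˢᵃᵗ ⇒ x_2 = 0.329·52.747/144.3 = 0.120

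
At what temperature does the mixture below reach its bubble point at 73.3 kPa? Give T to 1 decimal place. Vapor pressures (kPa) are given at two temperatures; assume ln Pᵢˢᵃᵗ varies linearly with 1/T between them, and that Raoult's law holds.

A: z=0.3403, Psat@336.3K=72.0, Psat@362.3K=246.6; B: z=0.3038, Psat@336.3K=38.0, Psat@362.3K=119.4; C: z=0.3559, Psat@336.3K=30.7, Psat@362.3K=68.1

Bubble-point temperature: ΣzᵢPᵢˢᵃᵗ(T) = P. Interpolate ln Pᵢˢᵃᵗ = aᵢ + bᵢ/T.
  T = 336.3 K: ΣzᵢPᵢˢᵃᵗ = 46.97 kPa
  T = 362.3 K: ΣzᵢPᵢˢᵃᵗ = 144.43 kPa
  T = 349.3 K: ΣzᵢPᵢˢᵃᵗ = 83.82 kPa
  T = 342.8 K: ΣzᵢPᵢˢᵃᵗ = 63.03 kPa
  T = 346.1 K: ΣzᵢPᵢˢᵃᵗ = 72.92 kPa
  T = 347.7 K: ΣzᵢPᵢˢᵃᵗ = 78.20 kPa
Interpolating between 346.1 K and 347.7 K gives T ≈ 346.2 K.

T = 346.2 K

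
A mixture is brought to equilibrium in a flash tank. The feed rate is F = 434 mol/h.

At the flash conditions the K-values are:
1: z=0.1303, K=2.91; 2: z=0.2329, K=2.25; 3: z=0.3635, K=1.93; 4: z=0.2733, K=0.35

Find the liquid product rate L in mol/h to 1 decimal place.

Let ψ = V/F and solve Σ zᵢ(Kᵢ−1)/(1+ψ(Kᵢ−1)) = 0.
Check two-phase: ΣzᵢKᵢ = 1.7004 > 1 and Σzᵢ/Kᵢ = 1.1175 > 1, so g(0) = 0.7004 > 0 and g(1) = -0.1175 < 0.
Iterate (Newton) starting at ψ = 0.5:
  ψ = 0.5000: g = 0.27403, g' = -0.6621 → ψ = 0.9139
  ψ = 0.9139: g = -0.02830, g' = -0.9348 → ψ = 0.8836
  ψ = 0.8836: g = -0.00085, g' = -0.8800 → ψ = 0.8826
Converged at ψ = 0.8826.
Then V = ψ·F = 0.8826·434 = 383.1 mol/h and L = F − V = 50.9 mol/h.

L = 50.9 mol/h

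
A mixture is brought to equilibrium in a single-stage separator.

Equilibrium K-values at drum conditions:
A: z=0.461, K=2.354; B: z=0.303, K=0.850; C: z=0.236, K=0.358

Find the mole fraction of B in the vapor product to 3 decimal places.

y_B = 0.287

Material balance + equilibrium reduce to Σ zᵢ(Kᵢ−1)/(1+V/F(Kᵢ−1)) = 0.
Check two-phase: ΣzᵢKᵢ = 1.427 > 1 and Σzᵢ/Kᵢ = 1.212 > 1, so g(0) = 0.427 > 0 and g(1) = -0.212 < 0.
Iterate (Newton) starting at V/F = 0.49:
  V/F = 0.490: g = 0.1051, g' = -0.520 → V/F = 0.692
  V/F = 0.692: g = -0.0011, g' = -0.549 → V/F = 0.690
Converged at V/F = 0.690.
Compositions from xᵢ = zᵢ/(1+V/F(Kᵢ−1)), yᵢ = Kᵢxᵢ:
  A: x = 0.238, y = 0.561
  B: x = 0.338, y = 0.287
  C: x = 0.424, y = 0.152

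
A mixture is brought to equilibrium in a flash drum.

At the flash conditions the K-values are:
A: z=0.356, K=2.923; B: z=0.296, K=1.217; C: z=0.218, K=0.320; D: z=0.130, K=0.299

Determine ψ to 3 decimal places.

ψ = 0.557

Rachford–Rice: g(ψ) = Σ zᵢ(Kᵢ−1)/(1+ψ(Kᵢ−1)) = 0.
Check two-phase: ΣzᵢKᵢ = 1.509 > 1 and Σzᵢ/Kᵢ = 1.481 > 1, so g(0) = 0.509 > 0 and g(1) = -0.481 < 0.
Newton iteration, ψ⁰ = 0.54:
  ψ = 0.540: g = 0.0124, g' = -0.745 → ψ = 0.557
Converged at ψ = 0.557.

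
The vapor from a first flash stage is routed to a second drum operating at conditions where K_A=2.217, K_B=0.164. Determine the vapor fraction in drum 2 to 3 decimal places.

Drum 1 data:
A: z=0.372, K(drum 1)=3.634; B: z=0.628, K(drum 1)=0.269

Drum 1:
Let ψ₁ = V/F and solve Σ zᵢ(Kᵢ−1)/(1+ψ₁(Kᵢ−1)) = 0.
Feasibility: ΣzᵢKᵢ = 1.521, Σzᵢ/Kᵢ = 2.437 — both > 1, two phases present.
Binary case is linear: z₁(K₁−1)(1+ψ₁(K₂−1)) + z₂(K₂−1)(1+ψ₁(K₁−1)) = 0
⇒ ψ₁ = [z₁(K₁−1)+z₂(K₂−1)] / [−(K₁−1)(K₂−1)] = 0.5208/1.9255 = 0.270
Drum-1 compositions:
  A: x = 0.217, y = 0.789
  B: x = 0.783, y = 0.211
Drum-2 feed = drum-1 vapor: z₂ = (0.7894, 0.2106).
Drum 2:
Rachford–Rice: g(ψ₂) = Σ zᵢ(Kᵢ−1)/(1+ψ₂(Kᵢ−1)) = 0.
g(0) = ΣzᵢKᵢ − 1 = 0.785 and g(1) = 1 − Σzᵢ/Kᵢ = -0.640, so a root lies in (0, 1).
Binary case is linear: z₁(K₁−1)(1+ψ₂(K₂−1)) + z₂(K₂−1)(1+ψ₂(K₁−1)) = 0
⇒ ψ₂ = [z₁(K₁−1)+z₂(K₂−1)] / [−(K₁−1)(K₂−1)] = 0.7847/1.0174 = 0.771
  A: x = 0.407, y = 0.903
  B: x = 0.593, y = 0.097

V/F (drum 2) = 0.771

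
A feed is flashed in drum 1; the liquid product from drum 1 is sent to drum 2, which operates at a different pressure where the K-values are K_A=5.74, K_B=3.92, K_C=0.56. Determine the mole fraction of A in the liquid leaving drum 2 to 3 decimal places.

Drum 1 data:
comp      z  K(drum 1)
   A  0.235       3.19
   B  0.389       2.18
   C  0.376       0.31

x_A (drum 2) = 0.028

Drum 1:
Rachford–Rice: g(ψ₁) = Σ zᵢ(Kᵢ−1)/(1+ψ₁(Kᵢ−1)) = 0.
Check two-phase: ΣzᵢKᵢ = 1.714 > 1 and Σzᵢ/Kᵢ = 1.465 > 1, so g(0) = 0.714 > 0 and g(1) = -0.465 < 0.
Iterate (Newton) starting at ψ₁ = 0.69:
  ψ₁ = 0.690: g = -0.0372, g' = -0.996 → ψ₁ = 0.653
  ψ₁ = 0.653: g = -0.0008, g' = -0.956 → ψ₁ = 0.652
Converged at ψ₁ = 0.652.
Drum-1 compositions:
  A: x = 0.097, y = 0.309
  B: x = 0.220, y = 0.479
  C: x = 0.683, y = 0.212
Drum-2 feed = drum-1 liquid: z₂ = (0.0968, 0.2199, 0.6833).
Drum 2:
Let ψ₂ = V/F and solve Σ zᵢ(Kᵢ−1)/(1+ψ₂(Kᵢ−1)) = 0.
g(0) = ΣzᵢKᵢ − 1 = 0.800 and g(1) = 1 − Σzᵢ/Kᵢ = -0.293, so a root lies in (0, 1).
Iterate (Newton) starting at ψ₂ = 0.54:
  ψ₂ = 0.540: g = -0.0163, g' = -0.682 → ψ₂ = 0.516
Converged at ψ₂ = 0.516.
  A: x = 0.028, y = 0.161
  B: x = 0.088, y = 0.344
  C: x = 0.884, y = 0.495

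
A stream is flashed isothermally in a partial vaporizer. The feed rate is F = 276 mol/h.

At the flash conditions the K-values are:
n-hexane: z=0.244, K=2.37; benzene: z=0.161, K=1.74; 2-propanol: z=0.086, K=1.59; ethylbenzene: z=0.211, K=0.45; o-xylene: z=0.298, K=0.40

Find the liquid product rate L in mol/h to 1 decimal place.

L = 183.1 mol/h

Rachford–Rice: g(V/F) = Σ zᵢ(Kᵢ−1)/(1+V/F(Kᵢ−1)) = 0.
Feasibility: ΣzᵢKᵢ = 1.209, Σzᵢ/Kᵢ = 1.463 — both > 1, two phases present.
Newton–Raphson from V/F = 0.42:
  V/F = 0.420: g = -0.0462, g' = -0.555 → V/F = 0.337
Converged at V/F = 0.337.
Then V = V/F·F = 0.3367·276 = 92.9 mol/h and L = F − V = 183.1 mol/h.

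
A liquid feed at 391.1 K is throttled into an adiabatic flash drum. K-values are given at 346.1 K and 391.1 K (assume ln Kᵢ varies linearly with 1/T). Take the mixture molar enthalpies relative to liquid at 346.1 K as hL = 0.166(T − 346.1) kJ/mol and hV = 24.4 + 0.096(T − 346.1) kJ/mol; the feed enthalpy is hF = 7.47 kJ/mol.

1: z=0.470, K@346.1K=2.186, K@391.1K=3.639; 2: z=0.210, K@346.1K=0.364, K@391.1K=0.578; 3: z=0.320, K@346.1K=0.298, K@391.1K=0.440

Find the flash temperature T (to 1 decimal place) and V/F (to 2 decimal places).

Adiabatic flash: solve Rachford–Rice at each trial T, then check hF = ψ·hV(T) + (1−ψ)·hL(T).
  T = 346.1 K: K = (2.186, 0.364, 0.298), RR gives ψ = 0.248, H_out = 6.057 kJ/mol
  T = 391.1 K: K = (3.639, 0.578, 0.440), RR gives ψ = 0.720, H_out = 22.773 kJ/mol
  T = 368.6 K: K = (2.865, 0.465, 0.366), RR gives ψ = 0.504, H_out = 15.244 kJ/mol
  T = 357.4 K: K = (2.515, 0.413, 0.332), RR gives ψ = 0.388, H_out = 11.040 kJ/mol
  T = 351.8 K: K = (2.349, 0.388, 0.315), RR gives ψ = 0.323, H_out = 8.696 kJ/mol
  T = 349.0 K: K = (2.268, 0.376, 0.307), RR gives ψ = 0.287, H_out = 7.437 kJ/mol
  T = 350.4 K: K = (2.308, 0.382, 0.311), RR gives ψ = 0.305, H_out = 8.075 kJ/mol
Linear interpolation between T = 349.0 (H_out = 7.437) and T = 350.4 (H_out = 8.075) on hF = 7.47 gives T ≈ 349.1 K, at which ψ = 0.29.

T = 349.1 K, V/F = 0.29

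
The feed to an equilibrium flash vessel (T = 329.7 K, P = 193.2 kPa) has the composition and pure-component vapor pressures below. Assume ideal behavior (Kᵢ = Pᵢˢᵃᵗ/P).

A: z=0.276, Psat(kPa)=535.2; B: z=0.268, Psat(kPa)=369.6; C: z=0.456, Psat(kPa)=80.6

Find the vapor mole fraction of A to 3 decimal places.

y_A = 0.377

Raoult's law: Kᵢ = Pᵢˢᵃᵗ/P = Pᵢˢᵃᵗ/193.2.
  K_A = 535.2/193.2 = 2.77019, K_B = 369.6/193.2 = 1.91304, K_C = 80.6/193.2 = 0.41718
Newton–Raphson from ψ = 0.68:
  ψ = 0.680: g = -0.0676, g' = -0.688 → ψ = 0.582
  ψ = 0.582: g = -0.0016, g' = -0.660 → ψ = 0.579
Converged at ψ = 0.579.
Compositions from xᵢ = zᵢ/(1+ψ(Kᵢ−1)), yᵢ = Kᵢxᵢ:
  A: x = 0.136, y = 0.377
  B: x = 0.175, y = 0.335
  C: x = 0.688, y = 0.287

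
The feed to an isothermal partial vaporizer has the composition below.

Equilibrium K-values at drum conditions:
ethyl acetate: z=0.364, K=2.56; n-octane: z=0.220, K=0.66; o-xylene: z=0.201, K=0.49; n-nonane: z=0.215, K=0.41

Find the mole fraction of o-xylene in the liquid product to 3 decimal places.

Rachford–Rice: g(ψ) = Σ zᵢ(Kᵢ−1)/(1+ψ(Kᵢ−1)) = 0.
g(0) = ΣzᵢKᵢ − 1 = 0.264 and g(1) = 1 − Σzᵢ/Kᵢ = -0.410, so a root lies in (0, 1).
Newton–Raphson from ψ = 0.5:
  ψ = 0.500: g = -0.0886, g' = -0.561 → ψ = 0.342
  ψ = 0.342: g = 0.0025, g' = -0.603 → ψ = 0.346
Converged at ψ = 0.346.
Compositions from xᵢ = zᵢ/(1+ψ(Kᵢ−1)), yᵢ = Kᵢxᵢ:
  ethyl acetate: x = 0.236, y = 0.605
  n-octane: x = 0.249, y = 0.165
  o-xylene: x = 0.244, y = 0.120
  n-nonane: x = 0.270, y = 0.111

x_o-xylene = 0.244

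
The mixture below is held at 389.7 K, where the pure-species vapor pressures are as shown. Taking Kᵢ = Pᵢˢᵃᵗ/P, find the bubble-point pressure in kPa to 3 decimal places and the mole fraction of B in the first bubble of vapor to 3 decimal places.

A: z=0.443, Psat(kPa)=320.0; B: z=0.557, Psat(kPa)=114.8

At the bubble point ψ → 0, so ΣzᵢKᵢ = 1 with Kᵢ = Pᵢˢᵃᵗ/P ⇒ P = ΣzᵢPᵢˢᵃᵗ.
P = 0.443·320.0 + 0.557·114.8 = 205.704 kPa
yᵢ = zᵢPᵢˢᵃᵗ/P ⇒ y_B = 0.557·114.8/205.704 = 0.311

Pbub = 205.704 kPa, y_B = 0.311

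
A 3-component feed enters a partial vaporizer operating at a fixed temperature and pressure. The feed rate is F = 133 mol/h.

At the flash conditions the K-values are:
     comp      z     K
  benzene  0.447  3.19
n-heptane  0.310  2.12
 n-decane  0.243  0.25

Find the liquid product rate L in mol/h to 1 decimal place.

Iterate (Newton) starting at V/F = 0.68:
  V/F = 0.680: g = 0.2184, g' = -1.041 → V/F = 0.890
  V/F = 0.890: g = -0.0421, g' = -1.580 → V/F = 0.863
  V/F = 0.863: g = -0.0017, g' = -1.457 → V/F = 0.862
Converged at V/F = 0.862.
Then V = V/F·F = 0.8621·133 = 114.7 mol/h and L = F − V = 18.3 mol/h.

L = 18.3 mol/h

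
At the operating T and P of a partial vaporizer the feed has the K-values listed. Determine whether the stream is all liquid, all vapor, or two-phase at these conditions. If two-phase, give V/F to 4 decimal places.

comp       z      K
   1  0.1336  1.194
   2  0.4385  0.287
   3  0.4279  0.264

all liquid

ΣzᵢKᵢ = 0.3983; Σzᵢ/Kᵢ = 3.2606.
Since ΣzᵢKᵢ < 1 the mixture is below its bubble point — single liquid phase.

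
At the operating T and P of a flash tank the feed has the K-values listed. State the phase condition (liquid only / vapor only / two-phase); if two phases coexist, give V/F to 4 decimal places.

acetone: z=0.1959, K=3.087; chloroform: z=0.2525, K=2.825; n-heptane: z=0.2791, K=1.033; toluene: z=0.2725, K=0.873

ΣzᵢKᵢ = 1.8443; Σzᵢ/Kᵢ = 0.7352.
Since Σzᵢ/Kᵢ < 1 the mixture is above its dew point — single vapor phase.

vapor only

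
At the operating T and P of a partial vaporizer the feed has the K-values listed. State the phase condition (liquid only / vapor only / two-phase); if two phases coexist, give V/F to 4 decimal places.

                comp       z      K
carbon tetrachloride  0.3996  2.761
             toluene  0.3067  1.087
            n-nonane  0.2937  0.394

two-phase, V/F = 0.7533

ΣzᵢKᵢ = 1.5524; Σzᵢ/Kᵢ = 1.1723.
Both exceed 1, so a two-phase solution exists.
Rachford–Rice: g(ψ) = Σ zᵢ(Kᵢ−1)/(1+ψ(Kᵢ−1)) = 0.
Newton iteration, ψ⁰ = 0.5:
  ψ = 0.5000: g = 0.14442, g' = -0.5746 → ψ = 0.7514
  ψ = 0.7514: g = 0.00119, g' = -0.5952 → ψ = 0.7534
Converged at ψ = 0.7533.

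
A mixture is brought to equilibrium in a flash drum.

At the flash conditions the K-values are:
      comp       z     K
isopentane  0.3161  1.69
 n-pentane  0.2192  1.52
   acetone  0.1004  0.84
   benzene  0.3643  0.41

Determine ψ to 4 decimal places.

Rachford–Rice: g(ψ) = Σ zᵢ(Kᵢ−1)/(1+ψ(Kᵢ−1)) = 0.
Feasibility: ΣzᵢKᵢ = 1.1011, Σzᵢ/Kᵢ = 1.3393 — both > 1, two phases present.
Newton–Raphson from ψ = 0.5:
  ψ = 0.5000: g = -0.06971, g' = -0.3787 → ψ = 0.3159
  ψ = 0.3159: g = -0.00412, g' = -0.3396 → ψ = 0.3038
Converged at ψ = 0.3038.

ψ = 0.3038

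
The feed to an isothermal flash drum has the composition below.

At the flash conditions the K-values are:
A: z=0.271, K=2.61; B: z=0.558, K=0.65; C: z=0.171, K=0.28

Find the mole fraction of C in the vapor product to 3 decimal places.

Material balance + equilibrium reduce to Σ zᵢ(Kᵢ−1)/(1+ψ(Kᵢ−1)) = 0.
Feasibility: ΣzᵢKᵢ = 1.118, Σzᵢ/Kᵢ = 1.573 — both > 1, two phases present.
Iterate (Newton) starting at ψ = 0.34:
  ψ = 0.340: g = -0.1027, g' = -0.537 → ψ = 0.149
  ψ = 0.149: g = 0.0082, g' = -0.645 → ψ = 0.161
Converged at ψ = 0.161.
Compositions from xᵢ = zᵢ/(1+ψ(Kᵢ−1)), yᵢ = Kᵢxᵢ:
  A: x = 0.215, y = 0.561
  B: x = 0.591, y = 0.384
  C: x = 0.193, y = 0.054

y_C = 0.054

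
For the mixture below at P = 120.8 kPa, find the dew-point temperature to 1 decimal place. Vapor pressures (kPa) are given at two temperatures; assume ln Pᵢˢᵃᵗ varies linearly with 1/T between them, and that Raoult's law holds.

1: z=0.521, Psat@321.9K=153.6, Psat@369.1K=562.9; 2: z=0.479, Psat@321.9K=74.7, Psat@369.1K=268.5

T = 327.4 K

Dew-point temperature: Σzᵢ·P/Pᵢˢᵃᵗ(T) = 1. Interpolate ln Pᵢˢᵃᵗ = aᵢ + bᵢ/T.
  T = 321.9 K: ΣzᵢP/Pᵢˢᵃᵗ = 1.1844
  T = 369.1 K: ΣzᵢP/Pᵢˢᵃᵗ = 0.3273
  T = 345.5 K: ΣzᵢP/Pᵢˢᵃᵗ = 0.5959
  T = 333.7 K: ΣzᵢP/Pᵢˢᵃᵗ = 0.8299
  T = 327.8 K: ΣzᵢP/Pᵢˢᵃᵗ = 0.9883
  T = 324.9 K: ΣzᵢP/Pᵢˢᵃᵗ = 1.0793
Interpolating between 324.9 K and 327.8 K gives T ≈ 327.4 K.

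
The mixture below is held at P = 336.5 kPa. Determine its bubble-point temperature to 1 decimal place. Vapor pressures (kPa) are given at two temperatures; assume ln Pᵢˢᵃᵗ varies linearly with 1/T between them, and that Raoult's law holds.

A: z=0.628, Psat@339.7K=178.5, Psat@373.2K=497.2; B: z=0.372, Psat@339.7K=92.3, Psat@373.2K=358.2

Bubble-point temperature: ΣzᵢPᵢˢᵃᵗ(T) = P. Interpolate ln Pᵢˢᵃᵗ = aᵢ + bᵢ/T.
  T = 339.7 K: ΣzᵢPᵢˢᵃᵗ = 146.43 kPa
  T = 373.2 K: ΣzᵢPᵢˢᵃᵗ = 445.49 kPa
  T = 356.4 K: ΣzᵢPᵢˢᵃᵗ = 261.04 kPa
  T = 364.8 K: ΣzᵢPᵢˢᵃᵗ = 342.90 kPa
  T = 360.6 K: ΣzᵢPᵢˢᵃᵗ = 299.61 kPa
  T = 362.7 K: ΣzᵢPᵢˢᵃᵗ = 320.64 kPa
Interpolating between 362.7 K and 364.8 K gives T ≈ 364.2 K.

T = 364.2 K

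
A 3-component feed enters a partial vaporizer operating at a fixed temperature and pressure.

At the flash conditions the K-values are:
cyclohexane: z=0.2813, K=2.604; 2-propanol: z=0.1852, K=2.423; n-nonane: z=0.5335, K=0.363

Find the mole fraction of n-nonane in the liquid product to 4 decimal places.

x_n-nonane = 0.7061

Iterate (Newton) starting at β = 0.56:
  β = 0.5600: g = -0.14393, g' = -0.8401 → β = 0.3887
  β = 0.3887: g = -0.00405, g' = -0.8125 → β = 0.3837
Converged at β = 0.3837.
Compositions from xᵢ = zᵢ/(1+β(Kᵢ−1)), yᵢ = Kᵢxᵢ:
  cyclohexane: x = 0.1741, y = 0.4534
  2-propanol: x = 0.1198, y = 0.2903
  n-nonane: x = 0.7061, y = 0.2563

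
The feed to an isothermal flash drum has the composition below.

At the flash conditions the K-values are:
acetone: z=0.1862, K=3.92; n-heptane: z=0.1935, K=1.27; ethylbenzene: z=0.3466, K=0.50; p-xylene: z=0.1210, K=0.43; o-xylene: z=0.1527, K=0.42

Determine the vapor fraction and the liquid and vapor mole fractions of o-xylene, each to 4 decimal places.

ψ = 0.2264, x_o-xylene = 0.1758, y_o-xylene = 0.0738

Material balance + equilibrium reduce to Σ zᵢ(Kᵢ−1)/(1+ψ(Kᵢ−1)) = 0.
Check two-phase: ΣzᵢKᵢ = 1.2651 > 1 and Σzᵢ/Kᵢ = 1.5380 > 1, so g(0) = 0.2651 > 0 and g(1) = -0.5380 < 0.
Newton–Raphson from ψ = 0.5:
  ψ = 0.5000: g = -0.18522, g' = -0.6061 → ψ = 0.1944
  ψ = 0.1944: g = 0.02710, g' = -0.8800 → ψ = 0.2252
  ψ = 0.2252: g = 0.00095, g' = -0.8201 → ψ = 0.2264
Converged at ψ = 0.2264.
Compositions from xᵢ = zᵢ/(1+ψ(Kᵢ−1)), yᵢ = Kᵢxᵢ:
  acetone: x = 0.1121, y = 0.4394
  n-heptane: x = 0.1824, y = 0.2316
  ethylbenzene: x = 0.3908, y = 0.1954
  p-xylene: x = 0.1389, y = 0.0597
  o-xylene: x = 0.1758, y = 0.0738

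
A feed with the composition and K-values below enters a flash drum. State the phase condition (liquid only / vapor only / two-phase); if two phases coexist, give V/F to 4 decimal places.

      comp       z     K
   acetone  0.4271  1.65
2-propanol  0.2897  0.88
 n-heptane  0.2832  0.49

two-phase, V/F = 0.4101

ΣzᵢKᵢ = 1.0984; Σzᵢ/Kᵢ = 1.1660.
Both exceed 1, so a two-phase solution exists.
Let ψ = V/F and solve Σ zᵢ(Kᵢ−1)/(1+ψ(Kᵢ−1)) = 0.
Newton–Raphson from ψ = 0.5:
  ψ = 0.5000: g = -0.02133, g' = -0.2402 → ψ = 0.4112
  ψ = 0.4112: g = -0.00026, g' = -0.2349 → ψ = 0.4101
Converged at ψ = 0.4101.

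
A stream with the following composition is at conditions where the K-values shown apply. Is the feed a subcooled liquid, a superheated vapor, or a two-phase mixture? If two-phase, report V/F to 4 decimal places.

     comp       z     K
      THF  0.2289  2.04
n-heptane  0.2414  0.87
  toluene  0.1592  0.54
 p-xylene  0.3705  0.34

subcooled liquid

ΣzᵢKᵢ = 0.8889; Σzᵢ/Kᵢ = 1.7742.
Since ΣzᵢKᵢ < 1 the mixture is below its bubble point — single liquid phase.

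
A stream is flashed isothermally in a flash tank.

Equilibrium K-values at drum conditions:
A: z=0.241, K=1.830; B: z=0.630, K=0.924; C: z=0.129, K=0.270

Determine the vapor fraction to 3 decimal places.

Newton–Raphson from ψ = 0.5:
  ψ = 0.500: g = -0.0567, g' = -0.257 → ψ = 0.280
  ψ = 0.280: g = -0.0049, g' = -0.222 → ψ = 0.258
Converged at ψ = 0.258.

ψ = 0.258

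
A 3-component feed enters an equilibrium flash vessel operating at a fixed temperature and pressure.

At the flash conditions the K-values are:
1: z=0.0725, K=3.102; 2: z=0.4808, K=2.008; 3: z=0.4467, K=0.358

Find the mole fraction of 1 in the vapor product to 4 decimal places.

y_1 = 0.1140

Let ψ = V/F and solve Σ zᵢ(Kᵢ−1)/(1+ψ(Kᵢ−1)) = 0.
Feasibility: ΣzᵢKᵢ = 1.3503, Σzᵢ/Kᵢ = 1.5106 — both > 1, two phases present.
Newton iteration, ψ⁰ = 0.39:
  ψ = 0.3900: g = 0.04906, g' = -0.6761 → ψ = 0.4626
  ψ = 0.4626: g = -0.00012, g' = -0.6821 → ψ = 0.4624
Converged at ψ = 0.4624.
Compositions from xᵢ = zᵢ/(1+ψ(Kᵢ−1)), yᵢ = Kᵢxᵢ:
  1: x = 0.0368, y = 0.1140
  2: x = 0.3279, y = 0.6585
  3: x = 0.6353, y = 0.2274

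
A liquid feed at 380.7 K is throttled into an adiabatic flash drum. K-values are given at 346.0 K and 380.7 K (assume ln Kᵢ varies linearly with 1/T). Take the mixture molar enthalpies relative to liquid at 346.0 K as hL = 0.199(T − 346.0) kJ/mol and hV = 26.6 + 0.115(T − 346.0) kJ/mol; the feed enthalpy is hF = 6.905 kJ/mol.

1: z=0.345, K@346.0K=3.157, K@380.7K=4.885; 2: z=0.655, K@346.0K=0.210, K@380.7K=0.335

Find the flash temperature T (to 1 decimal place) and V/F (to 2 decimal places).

T = 355.0 K, V/F = 0.20

Adiabatic flash: solve Rachford–Rice at each trial T, then check hF = ψ·hV(T) + (1−ψ)·hL(T).
  T = 346.0 K: K = (3.157, 0.210), RR gives ψ = 0.133, H_out = 3.539 kJ/mol
  T = 380.7 K: K = (4.885, 0.335), RR gives ψ = 0.350, H_out = 15.200 kJ/mol
  T = 363.4 K: K = (3.971, 0.268), RR gives ψ = 0.251, H_out = 9.774 kJ/mol
  T = 354.7 K: K = (3.551, 0.238), RR gives ψ = 0.196, H_out = 6.802 kJ/mol
  T = 359.0 K: K = (3.755, 0.253), RR gives ψ = 0.224, H_out = 8.300 kJ/mol
  T = 356.9 K: K = (3.654, 0.246), RR gives ψ = 0.211, H_out = 7.576 kJ/mol
Linear interpolation between T = 354.7 (H_out = 6.802) and T = 356.9 (H_out = 7.576) on hF = 6.905 gives T ≈ 355.0 K, at which ψ = 0.20.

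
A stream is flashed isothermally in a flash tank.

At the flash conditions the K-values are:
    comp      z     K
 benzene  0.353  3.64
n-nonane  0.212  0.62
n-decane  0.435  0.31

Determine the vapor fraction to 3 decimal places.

ψ = 0.346

Let ψ = V/F and solve Σ zᵢ(Kᵢ−1)/(1+ψ(Kᵢ−1)) = 0.
g(0) = ΣzᵢKᵢ − 1 = 0.551 and g(1) = 1 − Σzᵢ/Kᵢ = -0.842, so a root lies in (0, 1).
Iterate (Newton) starting at ψ = 0.5:
  ψ = 0.500: g = -0.1560, g' = -0.986 → ψ = 0.342
  ψ = 0.342: g = 0.0045, g' = -1.075 → ψ = 0.346
Converged at ψ = 0.346.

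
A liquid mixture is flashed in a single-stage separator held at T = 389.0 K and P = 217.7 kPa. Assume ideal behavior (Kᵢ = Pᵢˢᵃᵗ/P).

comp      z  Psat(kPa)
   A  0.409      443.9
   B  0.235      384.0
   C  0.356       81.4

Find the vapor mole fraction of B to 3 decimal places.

y_B = 0.277

Raoult's law: Kᵢ = Pᵢˢᵃᵗ/P = Pᵢˢᵃᵗ/217.7.
  K_A = 443.9/217.7 = 2.03904, K_B = 384.0/217.7 = 1.76390, K_C = 81.4/217.7 = 0.37391
Rachford–Rice: g(ψ) = Σ zᵢ(Kᵢ−1)/(1+ψ(Kᵢ−1)) = 0.
Feasibility: ΣzᵢKᵢ = 1.382, Σzᵢ/Kᵢ = 1.286 — both > 1, two phases present.
Newton–Raphson from ψ = 0.5:
  ψ = 0.500: g = 0.0851, g' = -0.559 → ψ = 0.652
  ψ = 0.652: g = -0.0037, g' = -0.617 → ψ = 0.646
Converged at ψ = 0.646.
Compositions from xᵢ = zᵢ/(1+ψ(Kᵢ−1)), yᵢ = Kᵢxᵢ:
  A: x = 0.245, y = 0.499
  B: x = 0.157, y = 0.277
  C: x = 0.598, y = 0.224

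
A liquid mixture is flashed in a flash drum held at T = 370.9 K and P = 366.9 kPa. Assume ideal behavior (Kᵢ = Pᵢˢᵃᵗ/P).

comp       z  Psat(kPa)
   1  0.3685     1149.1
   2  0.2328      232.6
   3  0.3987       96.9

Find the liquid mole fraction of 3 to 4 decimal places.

x_3 = 0.5150

Raoult's law: Kᵢ = Pᵢˢᵃᵗ/P = Pᵢˢᵃᵗ/366.9.
  K_1 = 1149.1/366.9 = 3.131916, K_2 = 232.6/366.9 = 0.633960, K_3 = 96.9/366.9 = 0.264105
Material balance + equilibrium reduce to Σ zᵢ(Kᵢ−1)/(1+ψ(Kᵢ−1)) = 0.
Feasibility: ΣzᵢKᵢ = 1.4070, Σzᵢ/Kᵢ = 1.9945 — both > 1, two phases present.
Newton–Raphson from ψ = 0.62:
  ψ = 0.6200: g = -0.31146, g' = -1.0932 → ψ = 0.3351
  ψ = 0.3351: g = -0.02831, g' = -0.9908 → ψ = 0.3065
  ψ = 0.3065: g = 0.00029, g' = -1.0122 → ψ = 0.3068
Converged at ψ = 0.3068.
Compositions from xᵢ = zᵢ/(1+ψ(Kᵢ−1)), yᵢ = Kᵢxᵢ:
  1: x = 0.2228, y = 0.6977
  2: x = 0.2623, y = 0.1663
  3: x = 0.5150, y = 0.1360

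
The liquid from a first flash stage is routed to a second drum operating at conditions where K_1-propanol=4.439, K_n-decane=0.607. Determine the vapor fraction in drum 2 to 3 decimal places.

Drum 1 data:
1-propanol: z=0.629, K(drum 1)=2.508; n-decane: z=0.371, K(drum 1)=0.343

Drum 1:
Material balance + equilibrium reduce to Σ zᵢ(Kᵢ−1)/(1+ψ₁(Kᵢ−1)) = 0.
g(0) = ΣzᵢKᵢ − 1 = 0.705 and g(1) = 1 − Σzᵢ/Kᵢ = -0.332, so a root lies in (0, 1).
Binary case is linear: z₁(K₁−1)(1+ψ₁(K₂−1)) + z₂(K₂−1)(1+ψ₁(K₁−1)) = 0
⇒ ψ₁ = [z₁(K₁−1)+z₂(K₂−1)] / [−(K₁−1)(K₂−1)] = 0.7048/0.9908 = 0.711
Drum-1 compositions:
  1-propanol: x = 0.303, y = 0.761
  n-decane: x = 0.697, y = 0.239
Drum-2 feed = drum-1 liquid: z₂ = (0.3035, 0.6965).
Drum 2:
Material balance + equilibrium reduce to Σ zᵢ(Kᵢ−1)/(1+ψ₂(Kᵢ−1)) = 0.
Feasibility: ΣzᵢKᵢ = 1.770, Σzᵢ/Kᵢ = 1.216 — both > 1, two phases present.
Binary case is linear: z₁(K₁−1)(1+ψ₂(K₂−1)) + z₂(K₂−1)(1+ψ₂(K₁−1)) = 0
⇒ ψ₂ = [z₁(K₁−1)+z₂(K₂−1)] / [−(K₁−1)(K₂−1)] = 0.7699/1.3515 = 0.570
  1-propanol: x = 0.103, y = 0.455
  n-decane: x = 0.897, y = 0.545

V/F (drum 2) = 0.570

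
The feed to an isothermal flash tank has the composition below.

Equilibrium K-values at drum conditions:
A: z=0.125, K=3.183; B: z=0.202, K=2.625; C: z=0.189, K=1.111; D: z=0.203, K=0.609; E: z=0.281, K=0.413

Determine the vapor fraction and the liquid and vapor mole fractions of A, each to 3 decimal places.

Iterate (Newton) starting at ψ = 0.5:
  ψ = 0.500: g = -0.0007, g' = -0.543 → ψ = 0.499
Converged at ψ = 0.499.
Compositions from xᵢ = zᵢ/(1+ψ(Kᵢ−1)), yᵢ = Kᵢxᵢ:
  A: x = 0.060, y = 0.190
  B: x = 0.112, y = 0.293
  C: x = 0.179, y = 0.199
  D: x = 0.252, y = 0.154
  E: x = 0.397, y = 0.164

ψ = 0.499, x_A = 0.060, y_A = 0.190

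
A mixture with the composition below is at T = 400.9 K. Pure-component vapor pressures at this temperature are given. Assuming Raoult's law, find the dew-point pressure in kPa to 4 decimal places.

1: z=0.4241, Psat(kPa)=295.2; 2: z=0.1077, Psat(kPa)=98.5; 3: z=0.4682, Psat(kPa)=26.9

At the dew point ψ → 1, so Σzᵢ/Kᵢ = 1 with Kᵢ = Pᵢˢᵃᵗ/P ⇒ 1/P = Σzᵢ/Pᵢˢᵃᵗ.
1/P = 0.4241/295.2 + 0.1077/98.5 + 0.4682/26.9 = 0.0199353 ⇒ P = 50.1624 kPa

Pdew = 50.1624 kPa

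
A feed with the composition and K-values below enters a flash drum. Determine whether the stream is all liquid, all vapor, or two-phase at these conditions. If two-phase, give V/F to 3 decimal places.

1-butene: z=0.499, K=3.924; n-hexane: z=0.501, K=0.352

ΣzᵢKᵢ = 2.134; Σzᵢ/Kᵢ = 1.550.
Both exceed 1, so a two-phase solution exists.
Rachford–Rice: g(ψ) = Σ zᵢ(Kᵢ−1)/(1+ψ(Kᵢ−1)) = 0.
Newton–Raphson from ψ = 0.52:
  ψ = 0.520: g = 0.0893, g' = -1.150 → ψ = 0.598
  ψ = 0.598: g = 0.0013, g' = -1.126 → ψ = 0.599
Converged at ψ = 0.599.

two-phase, V/F = 0.599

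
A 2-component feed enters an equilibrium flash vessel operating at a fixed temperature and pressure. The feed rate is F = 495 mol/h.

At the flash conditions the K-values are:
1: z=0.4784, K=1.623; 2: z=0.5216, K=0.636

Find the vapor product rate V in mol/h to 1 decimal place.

Rachford–Rice: g(ψ) = Σ zᵢ(Kᵢ−1)/(1+ψ(Kᵢ−1)) = 0.
Check two-phase: ΣzᵢKᵢ = 1.1082 > 1 and Σzᵢ/Kᵢ = 1.1149 > 1, so g(0) = 0.1082 > 0 and g(1) = -0.1149 < 0.
Binary case is linear: z₁(K₁−1)(1+ψ(K₂−1)) + z₂(K₂−1)(1+ψ(K₁−1)) = 0
⇒ ψ = [z₁(K₁−1)+z₂(K₂−1)] / [−(K₁−1)(K₂−1)] = 0.10818/0.22677 = 0.4770
Then V = ψ·F = 0.4770·495 = 236.1 mol/h and L = F − V = 258.9 mol/h.

V = 236.1 mol/h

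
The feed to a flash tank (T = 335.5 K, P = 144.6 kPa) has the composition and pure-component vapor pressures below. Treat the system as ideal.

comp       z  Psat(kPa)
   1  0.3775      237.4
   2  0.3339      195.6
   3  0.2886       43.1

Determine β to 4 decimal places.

Raoult's law: Kᵢ = Pᵢˢᵃᵗ/P = Pᵢˢᵃᵗ/144.6.
  K_1 = 237.4/144.6 = 1.641770, K_2 = 195.6/144.6 = 1.352697, K_3 = 43.1/144.6 = 0.298064
Rachford–Rice: g(β) = Σ zᵢ(Kᵢ−1)/(1+β(Kᵢ−1)) = 0.
Feasibility: ΣzᵢKᵢ = 1.1575, Σzᵢ/Kᵢ = 1.4450 — both > 1, two phases present.
Newton–Raphson from β = 0.58:
  β = 0.5800: g = -0.06737, g' = -0.5157 → β = 0.4494
  β = 0.4494: g = -0.00623, g' = -0.4280 → β = 0.4348
  β = 0.4348: g = -0.00005, g' = -0.4208 → β = 0.4347
Converged at β = 0.4347.

β = 0.4347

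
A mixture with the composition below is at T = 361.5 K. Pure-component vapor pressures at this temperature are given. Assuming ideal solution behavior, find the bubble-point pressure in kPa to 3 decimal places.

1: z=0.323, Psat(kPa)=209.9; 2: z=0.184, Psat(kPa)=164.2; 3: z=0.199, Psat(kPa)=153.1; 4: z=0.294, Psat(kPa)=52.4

At the bubble point ψ → 0, so ΣzᵢKᵢ = 1 with Kᵢ = Pᵢˢᵃᵗ/P ⇒ P = ΣzᵢPᵢˢᵃᵗ.
P = 0.323·209.9 + 0.184·164.2 + 0.199·153.1 + 0.294·52.4 = 143.883 kPa

Pbub = 143.883 kPa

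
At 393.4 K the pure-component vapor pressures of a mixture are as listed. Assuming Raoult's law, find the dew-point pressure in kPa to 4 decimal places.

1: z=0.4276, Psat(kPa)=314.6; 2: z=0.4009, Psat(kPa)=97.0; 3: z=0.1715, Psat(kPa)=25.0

Pdew = 80.9574 kPa

At the dew point ψ → 1, so Σzᵢ/Kᵢ = 1 with Kᵢ = Pᵢˢᵃᵗ/P ⇒ 1/P = Σzᵢ/Pᵢˢᵃᵗ.
1/P = 0.4276/314.6 + 0.4009/97.0 + 0.1715/25.0 = 0.0123522 ⇒ P = 80.9574 kPa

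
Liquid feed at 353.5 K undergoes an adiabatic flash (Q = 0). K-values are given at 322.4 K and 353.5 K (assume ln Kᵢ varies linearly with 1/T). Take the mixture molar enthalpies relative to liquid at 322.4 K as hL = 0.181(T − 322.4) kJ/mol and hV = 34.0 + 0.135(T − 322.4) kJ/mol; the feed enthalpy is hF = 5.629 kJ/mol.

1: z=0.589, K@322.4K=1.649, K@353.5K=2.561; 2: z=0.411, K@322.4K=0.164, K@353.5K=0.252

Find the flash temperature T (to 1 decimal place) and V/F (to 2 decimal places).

Adiabatic flash: solve Rachford–Rice at each trial T, then check hF = ψ·hV(T) + (1−ψ)·hL(T).
  T = 322.4 K: K = (1.649, 0.164), RR gives ψ = 0.071, H_out = 2.423 kJ/mol
  T = 353.5 K: K = (2.561, 0.252), RR gives ψ = 0.524, H_out = 22.700 kJ/mol
  T = 337.9 K: K = (2.074, 0.205), RR gives ψ = 0.359, H_out = 14.740 kJ/mol
  T = 330.1 K: K = (1.853, 0.184), RR gives ψ = 0.240, H_out = 9.465 kJ/mol
  T = 326.2 K: K = (1.748, 0.174), RR gives ψ = 0.163, H_out = 6.210 kJ/mol
  T = 324.3 K: K = (1.698, 0.169), RR gives ψ = 0.120, H_out = 4.407 kJ/mol
Linear interpolation between T = 324.3 (H_out = 4.407) and T = 326.2 (H_out = 6.210) on hF = 5.629 gives T ≈ 325.6 K, at which ψ = 0.15.

T = 325.6 K, V/F = 0.15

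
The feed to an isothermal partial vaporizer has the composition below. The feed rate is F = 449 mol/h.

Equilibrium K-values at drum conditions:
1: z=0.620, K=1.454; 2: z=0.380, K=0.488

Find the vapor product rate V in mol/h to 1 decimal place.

Rachford–Rice: g(β) = Σ zᵢ(Kᵢ−1)/(1+β(Kᵢ−1)) = 0.
Feasibility: ΣzᵢKᵢ = 1.087, Σzᵢ/Kᵢ = 1.205 — both > 1, two phases present.
Newton–Raphson from β = 0.67:
  β = 0.670: g = -0.0803, g' = -0.306 → β = 0.407
  β = 0.407: g = -0.0083, g' = -0.250 → β = 0.374
Converged at β = 0.374.
Then V = β·F = 0.3739·449 = 167.9 mol/h and L = F − V = 281.1 mol/h.

V = 167.9 mol/h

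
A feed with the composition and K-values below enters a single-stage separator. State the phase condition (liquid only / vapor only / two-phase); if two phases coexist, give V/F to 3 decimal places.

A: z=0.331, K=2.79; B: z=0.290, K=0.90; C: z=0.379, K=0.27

two-phase, V/F = 0.302

ΣzᵢKᵢ = 1.287; Σzᵢ/Kᵢ = 1.845.
Both exceed 1, so a two-phase solution exists.
Let ψ = V/F and solve Σ zᵢ(Kᵢ−1)/(1+ψ(Kᵢ−1)) = 0.
Newton–Raphson from ψ = 0.42:
  ψ = 0.420: g = -0.0911, g' = -0.769 → ψ = 0.302
Converged at ψ = 0.302.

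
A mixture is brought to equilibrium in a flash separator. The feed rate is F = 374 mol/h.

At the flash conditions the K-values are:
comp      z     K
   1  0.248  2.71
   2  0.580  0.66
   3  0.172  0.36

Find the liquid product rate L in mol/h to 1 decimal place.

L = 313.1 mol/h

Newton–Raphson from β = 0.58:
  β = 0.580: g = -0.2078, g' = -0.465 → β = 0.133
  β = 0.133: g = 0.0185, g' = -0.639 → β = 0.162
  β = 0.162: g = 0.0005, g' = -0.607 → β = 0.163
Converged at β = 0.163.
Then V = β·F = 0.1630·374 = 60.9 mol/h and L = F − V = 313.1 mol/h.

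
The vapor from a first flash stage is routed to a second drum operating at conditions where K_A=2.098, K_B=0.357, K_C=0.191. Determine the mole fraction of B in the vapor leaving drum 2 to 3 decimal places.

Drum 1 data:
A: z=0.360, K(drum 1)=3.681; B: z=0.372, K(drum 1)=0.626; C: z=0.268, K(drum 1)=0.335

y_B (drum 2) = 0.144

Drum 1:
Let ψ₁ = V/F and solve Σ zᵢ(Kᵢ−1)/(1+ψ₁(Kᵢ−1)) = 0.
Check two-phase: ΣzᵢKᵢ = 1.648 > 1 and Σzᵢ/Kᵢ = 1.492 > 1, so g(0) = 0.648 > 0 and g(1) = -0.492 < 0.
Newton–Raphson from ψ₁ = 0.46:
  ψ₁ = 0.460: g = 0.0074, g' = -0.841 → ψ₁ = 0.469
Converged at ψ₁ = 0.469.
Drum-1 compositions:
  A: x = 0.160, y = 0.587
  B: x = 0.451, y = 0.282
  C: x = 0.389, y = 0.130
Drum-2 feed = drum-1 vapor: z₂ = (0.5872, 0.2824, 0.1304).
Drum 2:
Material balance + equilibrium reduce to Σ zᵢ(Kᵢ−1)/(1+ψ₂(Kᵢ−1)) = 0.
Feasibility: ΣzᵢKᵢ = 1.358, Σzᵢ/Kᵢ = 1.754 — both > 1, two phases present.
Newton–Raphson from ψ₂ = 0.31:
  ψ₂ = 0.310: g = 0.1134, g' = -0.728 → ψ₂ = 0.466
  ψ₂ = 0.466: g = -0.0019, g' = -0.768 → ψ₂ = 0.463
Converged at ψ₂ = 0.463.
  A: x = 0.389, y = 0.817
  B: x = 0.402, y = 0.144
  C: x = 0.209, y = 0.040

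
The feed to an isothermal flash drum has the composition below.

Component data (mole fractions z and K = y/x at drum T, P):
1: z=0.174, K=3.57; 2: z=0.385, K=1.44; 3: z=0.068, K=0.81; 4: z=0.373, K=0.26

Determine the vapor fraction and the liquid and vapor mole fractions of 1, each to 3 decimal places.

Material balance + equilibrium reduce to Σ zᵢ(Kᵢ−1)/(1+ψ(Kᵢ−1)) = 0.
Feasibility: ΣzᵢKᵢ = 1.328, Σzᵢ/Kᵢ = 1.835 — both > 1, two phases present.
Newton–Raphson from ψ = 0.5:
  ψ = 0.500: g = -0.1178, g' = -0.788 → ψ = 0.350
  ψ = 0.350: g = -0.0044, g' = -0.749 → ψ = 0.344
Converged at ψ = 0.345.
Compositions from xᵢ = zᵢ/(1+ψ(Kᵢ−1)), yᵢ = Kᵢxᵢ:
  1: x = 0.092, y = 0.329
  2: x = 0.334, y = 0.481
  3: x = 0.073, y = 0.059
  4: x = 0.501, y = 0.130

ψ = 0.345, x_1 = 0.092, y_1 = 0.329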